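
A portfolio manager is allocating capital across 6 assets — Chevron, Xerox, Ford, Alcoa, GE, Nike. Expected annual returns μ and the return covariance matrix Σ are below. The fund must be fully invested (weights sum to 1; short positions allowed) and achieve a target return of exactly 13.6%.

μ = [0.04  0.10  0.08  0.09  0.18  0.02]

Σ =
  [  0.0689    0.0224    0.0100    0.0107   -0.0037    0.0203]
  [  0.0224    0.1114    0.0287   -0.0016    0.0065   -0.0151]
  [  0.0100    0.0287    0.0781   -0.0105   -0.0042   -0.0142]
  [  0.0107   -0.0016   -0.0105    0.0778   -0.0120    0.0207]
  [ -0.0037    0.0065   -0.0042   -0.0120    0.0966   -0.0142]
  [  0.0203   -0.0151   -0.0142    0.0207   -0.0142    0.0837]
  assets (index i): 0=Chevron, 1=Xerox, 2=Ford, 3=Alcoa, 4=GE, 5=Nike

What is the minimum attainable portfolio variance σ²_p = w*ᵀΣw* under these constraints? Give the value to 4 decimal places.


0.0290

x=Σ⁻¹μ = [-0.0691  0.5616  1.2490  1.5302  2.1489  0.5550]
y=Σ⁻¹𝟙 = [5.4763  5.1235  15.1657  12.9231  14.4473  13.3715]
a=μᵀx=0.688938  b=𝟙ᵀx=5.975675  c=𝟙ᵀy=66.507300  D=ac−b²=10.110746
λ₁=(c·0.136−b)/D = (66.507300·0.136−5.975675)/10.110746 = 0.303570
λ₂=(a−b·0.136)/D = (0.688938−5.975675·0.136)/10.110746 = -0.012240
w* = 0.303570·x + -0.012240·y:
  w_0 = 0.303570·-0.0691 + -0.012240·5.4763 = -0.0880  (Chevron)
  w_1 = 0.303570·0.5616 + -0.012240·5.1235 = 0.1078  (Xerox)
  w_2 = 0.303570·1.2490 + -0.012240·15.1657 = 0.1935  (Ford)
  w_3 = 0.303570·1.5302 + -0.012240·12.9231 = 0.3063  (Alcoa)
  w_4 = 0.303570·2.1489 + -0.012240·14.4473 = 0.4755  (GE)
  w_5 = 0.303570·0.5550 + -0.012240·13.3715 = 0.0048  (Nike)
Σw_i=1.0000  μᵀw=0.1360
σ²=wᵀΣw=λ₁·μ_p+λ₂ = 0.303570·0.136 + -0.012240 = 0.029046 ≈ 0.0290


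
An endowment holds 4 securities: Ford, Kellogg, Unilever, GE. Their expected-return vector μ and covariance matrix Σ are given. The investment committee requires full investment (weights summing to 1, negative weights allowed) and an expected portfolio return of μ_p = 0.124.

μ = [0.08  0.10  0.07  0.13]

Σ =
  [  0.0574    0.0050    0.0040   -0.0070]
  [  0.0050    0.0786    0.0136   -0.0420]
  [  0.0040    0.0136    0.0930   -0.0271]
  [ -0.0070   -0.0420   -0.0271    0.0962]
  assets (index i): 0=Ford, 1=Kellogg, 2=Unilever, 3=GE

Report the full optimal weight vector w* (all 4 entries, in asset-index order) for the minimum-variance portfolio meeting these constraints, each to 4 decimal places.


g=Σ⁻¹μ = [1.4449  2.5205  1.1625  2.8844]
h=Σ⁻¹𝟙 = [17.5721  22.8573  14.1233  25.6315]
a=μᵀg=0.823983  b=𝟙ᵀg=8.012238  c=𝟙ᵀh=80.184331  D=ac−b²=1.874576
λ₁=(c·0.124−b)/D = (80.184331·0.124−8.012238)/1.874576 = 1.029897
λ₂=(a−b·0.124)/D = (0.823983−8.012238·0.124)/1.874576 = -0.090439
w* = 1.029897·g + -0.090439·h:
  w_0 = 1.029897·1.4449 + -0.090439·17.5721 = -0.1011  (Ford)
  w_1 = 1.029897·2.5205 + -0.090439·22.8573 = 0.5286  (Kellogg)
  w_2 = 1.029897·1.1625 + -0.090439·14.1233 = -0.0801  (Unilever)
  w_3 = 1.029897·2.8844 + -0.090439·25.6315 = 0.6525  (GE)
Σw_i=1.0000  μᵀw=0.1240
σ²=wᵀΣw=λ₁·μ_p+λ₂ = 1.029897·0.124 + -0.090439 = 0.037268 ≈ 0.0373

-0.1011  0.5286  -0.0801  0.6525


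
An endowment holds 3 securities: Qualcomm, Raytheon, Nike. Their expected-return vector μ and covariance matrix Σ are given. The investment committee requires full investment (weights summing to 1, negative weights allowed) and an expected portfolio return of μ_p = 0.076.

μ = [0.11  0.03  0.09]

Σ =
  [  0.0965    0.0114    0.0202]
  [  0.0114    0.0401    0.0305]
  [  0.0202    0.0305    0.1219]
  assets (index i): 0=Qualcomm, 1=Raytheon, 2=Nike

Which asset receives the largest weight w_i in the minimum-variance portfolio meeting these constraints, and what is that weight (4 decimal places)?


x=Σ⁻¹μ = [1.0186  0.0313  0.5617]
y=Σ⁻¹𝟙 = [7.4826  21.6304  1.5515]
a=μᵀx=0.163539  b=𝟙ᵀx=1.611633  c=𝟙ᵀy=30.664480  D=ac−b²=2.417480
λ₁=(c·0.076−b)/D = (30.664480·0.076−1.611633)/2.417480 = 0.297362
λ₂=(a−b·0.076)/D = (0.163539−1.611633·0.076)/2.417480 = 0.016983
w* = 0.297362·x + 0.016983·y:
  w_0 = 0.297362·1.0186 + 0.016983·7.4826 = 0.4300  (Qualcomm)
  w_1 = 0.297362·0.0313 + 0.016983·21.6304 = 0.3767  (Raytheon)
  w_2 = 0.297362·0.5617 + 0.016983·1.5515 = 0.1934  (Nike)
Σw_i=1.0000  μᵀw=0.0760
σ²=wᵀΣw=λ₁·μ_p+λ₂ = 0.297362·0.076 + 0.016983 = 0.039582 ≈ 0.0396

Qualcomm (0.4300)


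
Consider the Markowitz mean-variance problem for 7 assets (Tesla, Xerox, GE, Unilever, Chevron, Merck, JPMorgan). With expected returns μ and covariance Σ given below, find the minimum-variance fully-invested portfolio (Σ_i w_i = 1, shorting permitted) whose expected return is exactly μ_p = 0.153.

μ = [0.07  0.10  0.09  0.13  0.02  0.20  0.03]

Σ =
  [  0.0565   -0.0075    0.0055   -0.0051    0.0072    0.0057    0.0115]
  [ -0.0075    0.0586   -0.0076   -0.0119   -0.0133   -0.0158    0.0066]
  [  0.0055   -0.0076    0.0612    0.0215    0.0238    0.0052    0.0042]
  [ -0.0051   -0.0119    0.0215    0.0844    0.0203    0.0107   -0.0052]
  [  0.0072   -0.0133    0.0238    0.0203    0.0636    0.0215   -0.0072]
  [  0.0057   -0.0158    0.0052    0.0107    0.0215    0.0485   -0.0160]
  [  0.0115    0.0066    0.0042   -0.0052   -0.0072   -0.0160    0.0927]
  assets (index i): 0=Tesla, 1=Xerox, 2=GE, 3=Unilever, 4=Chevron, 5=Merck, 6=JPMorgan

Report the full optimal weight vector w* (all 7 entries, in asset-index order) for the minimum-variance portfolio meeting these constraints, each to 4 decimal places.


u=Σ⁻¹μ = [1.1935  3.3613  1.4890  1.5112  -2.0068  5.7348  0.7875]
v=Σ⁻¹𝟙 = [15.8415  29.5458  9.6683  10.5563  5.5100  26.4908  11.8730]
a=μᵀu=1.880591  b=𝟙ᵀu=12.070514  c=𝟙ᵀv=109.485838  D=ac−b²=60.200836
λ₁=(c·0.153−b)/D = (109.485838·0.153−12.070514)/60.200836 = 0.077753
λ₂=(a−b·0.153)/D = (1.880591−12.070514·0.153)/60.200836 = 0.000562
w* = 0.077753·u + 0.000562·v:
  w_0 = 0.077753·1.1935 + 0.000562·15.8415 = 0.1017  (Tesla)
  w_1 = 0.077753·3.3613 + 0.000562·29.5458 = 0.2779  (Xerox)
  w_2 = 0.077753·1.4890 + 0.000562·9.6683 = 0.1212  (GE)
  w_3 = 0.077753·1.5112 + 0.000562·10.5563 = 0.1234  (Unilever)
  w_4 = 0.077753·-2.0068 + 0.000562·5.5100 = -0.1529  (Chevron)
  w_5 = 0.077753·5.7348 + 0.000562·26.4908 = 0.4608  (Merck)
  w_6 = 0.077753·0.7875 + 0.000562·11.8730 = 0.0679  (JPMorgan)
Σw_i=1.0000  μᵀw=0.1530
σ²=wᵀΣw=λ₁·μ_p+λ₂ = 0.077753·0.153 + 0.000562 = 0.012458 ≈ 0.0125

0.1017  0.2779  0.1212  0.1234  -0.1529  0.4608  0.0679


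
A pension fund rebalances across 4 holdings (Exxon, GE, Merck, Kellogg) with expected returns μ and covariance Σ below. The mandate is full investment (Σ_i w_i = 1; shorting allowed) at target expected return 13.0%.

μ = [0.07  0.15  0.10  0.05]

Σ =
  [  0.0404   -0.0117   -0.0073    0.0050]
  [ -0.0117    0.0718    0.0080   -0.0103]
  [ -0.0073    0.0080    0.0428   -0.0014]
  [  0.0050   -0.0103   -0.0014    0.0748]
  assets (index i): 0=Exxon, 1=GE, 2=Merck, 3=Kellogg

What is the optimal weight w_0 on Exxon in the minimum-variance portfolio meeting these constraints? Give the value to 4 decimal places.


0.2001

x=Σ⁻¹μ = [2.7511  2.3948  2.3861  0.8590]
y=Σ⁻¹𝟙 = [33.0401  18.4481  26.0157  14.1877]
a=μᵀx=0.833356  b=𝟙ᵀx=8.390976  c=𝟙ᵀy=91.691547  D=ac−b²=6.003234
λ₁=(c·0.130−b)/D = (91.691547·0.130−8.390976)/6.003234 = 0.587837
λ₂=(a−b·0.130)/D = (0.833356−8.390976·0.130)/6.003234 = -0.042889
w* = 0.587837·x + -0.042889·y:
  w_0 = 0.587837·2.7511 + -0.042889·33.0401 = 0.2001  (Exxon)
  w_1 = 0.587837·2.3948 + -0.042889·18.4481 = 0.6165  (GE)
  w_2 = 0.587837·2.3861 + -0.042889·26.0157 = 0.2869  (Merck)
  w_3 = 0.587837·0.8590 + -0.042889·14.1877 = -0.1036  (Kellogg)
Σw_i=1.0000  μᵀw=0.1300
σ²=wᵀΣw=λ₁·μ_p+λ₂ = 0.587837·0.130 + -0.042889 = 0.033530 ≈ 0.0335


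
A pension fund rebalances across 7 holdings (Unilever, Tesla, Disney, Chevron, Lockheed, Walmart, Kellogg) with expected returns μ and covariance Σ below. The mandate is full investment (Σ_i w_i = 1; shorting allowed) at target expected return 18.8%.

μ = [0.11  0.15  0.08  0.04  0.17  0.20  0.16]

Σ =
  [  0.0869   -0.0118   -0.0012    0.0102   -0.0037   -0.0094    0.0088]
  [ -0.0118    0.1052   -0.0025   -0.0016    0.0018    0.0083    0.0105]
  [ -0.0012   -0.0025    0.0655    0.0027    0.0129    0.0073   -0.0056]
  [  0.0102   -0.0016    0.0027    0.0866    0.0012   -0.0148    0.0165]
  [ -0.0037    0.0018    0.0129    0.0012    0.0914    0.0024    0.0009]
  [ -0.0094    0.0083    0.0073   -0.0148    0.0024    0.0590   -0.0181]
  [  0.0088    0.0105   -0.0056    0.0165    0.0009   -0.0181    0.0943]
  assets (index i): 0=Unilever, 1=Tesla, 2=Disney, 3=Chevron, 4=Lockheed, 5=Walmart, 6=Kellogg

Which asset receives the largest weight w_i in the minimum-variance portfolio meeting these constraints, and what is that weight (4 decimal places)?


Walmart (0.4809)

p=Σ⁻¹μ = [1.6586  1.0654  0.6613  0.5422  1.6756  4.1492  2.1481]
q=Σ⁻¹𝟙 = [13.1220  8.3889  12.1235  11.3041  8.7488  22.3339  11.3912]
a=μᵀp=1.875244  b=𝟙ᵀp=11.900461  c=𝟙ᵀq=87.412357  D=ac−b²=22.298543
λ₁=(c·0.188−b)/D = (87.412357·0.188−11.900461)/22.298543 = 0.203290
λ₂=(a−b·0.188)/D = (1.875244−11.900461·0.188)/22.298543 = -0.016236
w* = 0.203290·p + -0.016236·q:
  w_0 = 0.203290·1.6586 + -0.016236·13.1220 = 0.1241  (Unilever)
  w_1 = 0.203290·1.0654 + -0.016236·8.3889 = 0.0804  (Tesla)
  w_2 = 0.203290·0.6613 + -0.016236·12.1235 = -0.0624  (Disney)
  w_3 = 0.203290·0.5422 + -0.016236·11.3041 = -0.0733  (Chevron)
  w_4 = 0.203290·1.6756 + -0.016236·8.7488 = 0.1986  (Lockheed)
  w_5 = 0.203290·4.1492 + -0.016236·22.3339 = 0.4809  (Walmart)
  w_6 = 0.203290·2.1481 + -0.016236·11.3912 = 0.2517  (Kellogg)
Σw_i=1.0000  μᵀw=0.1880
σ²=wᵀΣw=λ₁·μ_p+λ₂ = 0.203290·0.188 + -0.016236 = 0.021982 ≈ 0.0220


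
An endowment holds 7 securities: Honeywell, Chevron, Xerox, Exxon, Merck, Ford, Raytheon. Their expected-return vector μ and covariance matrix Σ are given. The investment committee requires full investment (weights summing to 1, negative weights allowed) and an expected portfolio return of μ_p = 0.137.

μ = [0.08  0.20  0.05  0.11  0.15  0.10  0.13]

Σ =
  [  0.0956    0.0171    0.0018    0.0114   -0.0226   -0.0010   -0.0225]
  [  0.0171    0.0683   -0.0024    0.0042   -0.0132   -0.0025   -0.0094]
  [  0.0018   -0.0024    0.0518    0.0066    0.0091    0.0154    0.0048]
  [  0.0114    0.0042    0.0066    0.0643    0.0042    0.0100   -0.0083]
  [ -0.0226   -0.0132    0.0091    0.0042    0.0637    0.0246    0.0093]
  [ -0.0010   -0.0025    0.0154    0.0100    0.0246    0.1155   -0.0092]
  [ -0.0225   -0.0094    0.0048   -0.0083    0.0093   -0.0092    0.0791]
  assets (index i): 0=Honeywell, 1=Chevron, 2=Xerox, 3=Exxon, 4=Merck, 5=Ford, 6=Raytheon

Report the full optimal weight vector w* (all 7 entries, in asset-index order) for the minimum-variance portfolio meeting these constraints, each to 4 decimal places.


g=Σ⁻¹μ = [1.3017  3.4202  0.0743  1.2870  2.9553  0.3793  2.2474]
h=Σ⁻¹𝟙 = [14.2211  16.7854  12.2079  11.1434  17.5580  4.2091  17.5358]
a=μᵀg=1.706842  b=𝟙ᵀg=11.665195  c=𝟙ᵀh=93.660693  D=ac−b²=23.787215
λ₁=(c·0.137−b)/D = (93.660693·0.137−11.665195)/23.787215 = 0.049031
λ₂=(a−b·0.137)/D = (1.706842−11.665195·0.137)/23.787215 = 0.004570
w* = 0.049031·g + 0.004570·h:
  w_0 = 0.049031·1.3017 + 0.004570·14.2211 = 0.1288  (Honeywell)
  w_1 = 0.049031·3.4202 + 0.004570·16.7854 = 0.2444  (Chevron)
  w_2 = 0.049031·0.0743 + 0.004570·12.2079 = 0.0594  (Xerox)
  w_3 = 0.049031·1.2870 + 0.004570·11.1434 = 0.1140  (Exxon)
  w_4 = 0.049031·2.9553 + 0.004570·17.5580 = 0.2251  (Merck)
  w_5 = 0.049031·0.3793 + 0.004570·4.2091 = 0.0378  (Ford)
  w_6 = 0.049031·2.2474 + 0.004570·17.5358 = 0.1903  (Raytheon)
Σw_i=1.0000  μᵀw=0.1370
σ²=wᵀΣw=λ₁·μ_p+λ₂ = 0.049031·0.137 + 0.004570 = 0.011287 ≈ 0.0113

0.1288  0.2444  0.0594  0.1140  0.2251  0.0378  0.1903


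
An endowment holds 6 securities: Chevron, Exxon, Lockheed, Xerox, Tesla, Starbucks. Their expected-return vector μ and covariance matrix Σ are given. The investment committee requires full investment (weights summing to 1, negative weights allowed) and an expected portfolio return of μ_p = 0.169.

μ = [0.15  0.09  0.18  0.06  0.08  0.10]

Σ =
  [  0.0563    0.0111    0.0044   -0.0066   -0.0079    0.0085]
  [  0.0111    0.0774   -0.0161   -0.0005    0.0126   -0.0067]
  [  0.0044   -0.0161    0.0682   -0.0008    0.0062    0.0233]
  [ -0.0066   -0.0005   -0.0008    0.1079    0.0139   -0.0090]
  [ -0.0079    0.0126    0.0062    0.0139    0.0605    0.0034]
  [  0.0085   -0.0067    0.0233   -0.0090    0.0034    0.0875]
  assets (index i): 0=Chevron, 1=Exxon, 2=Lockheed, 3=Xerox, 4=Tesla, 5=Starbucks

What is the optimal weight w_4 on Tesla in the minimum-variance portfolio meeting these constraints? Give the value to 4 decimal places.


0.0013

p=Σ⁻¹μ = [2.3722  1.2402  2.5816  0.6335  0.9441  0.3484]
q=Σ⁻¹𝟙 = [16.0183  12.0429  12.7793  9.4877  12.1794  7.8943]
a=μᵀp=1.080505  b=𝟙ᵀp=8.119925  c=𝟙ᵀq=70.401885  D=ac−b²=10.136380
λ₁=(c·0.169−b)/D = (70.401885·0.169−8.119925)/10.136380 = 0.372716
λ₂=(a−b·0.169)/D = (1.080505−8.119925·0.169)/10.136380 = -0.028784
w* = 0.372716·p + -0.028784·q:
  w_0 = 0.372716·2.3722 + -0.028784·16.0183 = 0.4231  (Chevron)
  w_1 = 0.372716·1.2402 + -0.028784·12.0429 = 0.1156  (Exxon)
  w_2 = 0.372716·2.5816 + -0.028784·12.7793 = 0.5944  (Lockheed)
  w_3 = 0.372716·0.6335 + -0.028784·9.4877 = -0.0370  (Xerox)
  w_4 = 0.372716·0.9441 + -0.028784·12.1794 = 0.0013  (Tesla)
  w_5 = 0.372716·0.3484 + -0.028784·7.8943 = -0.0974  (Starbucks)
Σw_i=1.0000  μᵀw=0.1690
σ²=wᵀΣw=λ₁·μ_p+λ₂ = 0.372716·0.169 + -0.028784 = 0.034205 ≈ 0.0342


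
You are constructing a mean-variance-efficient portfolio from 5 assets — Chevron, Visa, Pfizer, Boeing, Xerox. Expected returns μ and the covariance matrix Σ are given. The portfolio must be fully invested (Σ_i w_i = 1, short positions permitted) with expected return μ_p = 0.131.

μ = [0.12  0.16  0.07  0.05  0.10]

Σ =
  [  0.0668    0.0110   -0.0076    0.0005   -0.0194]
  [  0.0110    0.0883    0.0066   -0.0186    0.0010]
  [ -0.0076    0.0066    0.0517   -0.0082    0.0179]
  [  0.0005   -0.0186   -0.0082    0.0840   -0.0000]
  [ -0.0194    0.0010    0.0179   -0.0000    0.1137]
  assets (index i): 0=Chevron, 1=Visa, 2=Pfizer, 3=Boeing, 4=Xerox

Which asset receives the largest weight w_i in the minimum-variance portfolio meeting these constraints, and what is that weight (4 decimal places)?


Visa (0.4255)

p=Σ⁻¹μ = [1.9418  1.6930  1.2486  1.0805  0.9994]
q=Σ⁻¹𝟙 = [17.8358  10.9072  20.1726  16.1830  8.5666]
a=μᵀp=0.745270  b=𝟙ᵀp=6.963335  c=𝟙ᵀq=73.665155  D=ac−b²=6.412429
λ₁=(c·0.131−b)/D = (73.665155·0.131−6.963335)/6.412429 = 0.418999
λ₂=(a−b·0.131)/D = (0.745270−6.963335·0.131)/6.412429 = -0.026032
w* = 0.418999·p + -0.026032·q:
  w_0 = 0.418999·1.9418 + -0.026032·17.8358 = 0.3493  (Chevron)
  w_1 = 0.418999·1.6930 + -0.026032·10.9072 = 0.4255  (Visa)
  w_2 = 0.418999·1.2486 + -0.026032·20.1726 = -0.0019  (Pfizer)
  w_3 = 0.418999·1.0805 + -0.026032·16.1830 = 0.0314  (Boeing)
  w_4 = 0.418999·0.9994 + -0.026032·8.5666 = 0.1957  (Xerox)
Σw_i=1.0000  μᵀw=0.1310
σ²=wᵀΣw=λ₁·μ_p+λ₂ = 0.418999·0.131 + -0.026032 = 0.028857 ≈ 0.0289


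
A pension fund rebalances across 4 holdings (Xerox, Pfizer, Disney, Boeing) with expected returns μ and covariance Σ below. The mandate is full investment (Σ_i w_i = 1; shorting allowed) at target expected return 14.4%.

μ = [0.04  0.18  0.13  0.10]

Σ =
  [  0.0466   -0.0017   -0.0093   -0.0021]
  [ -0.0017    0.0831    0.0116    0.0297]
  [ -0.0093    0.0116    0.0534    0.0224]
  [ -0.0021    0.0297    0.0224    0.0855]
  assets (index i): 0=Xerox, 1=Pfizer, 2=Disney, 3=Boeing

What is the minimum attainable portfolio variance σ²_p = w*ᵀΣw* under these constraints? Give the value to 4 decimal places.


u=Σ⁻¹μ = [1.3813  1.8943  2.2859  -0.0534]
v=Σ⁻¹𝟙 = [25.8721  8.2821  19.6240  4.3132]
a=μᵀu=0.688056  b=𝟙ᵀu=5.508104  c=𝟙ᵀv=58.091417  D=ac−b²=9.630962
λ₁=(c·0.144−b)/D = (58.091417·0.144−5.508104)/9.630962 = 0.296654
λ₂=(a−b·0.144)/D = (0.688056−5.508104·0.144)/9.630962 = -0.010914
w* = 0.296654·u + -0.010914·v:
  w_0 = 0.296654·1.3813 + -0.010914·25.8721 = 0.1274  (Xerox)
  w_1 = 0.296654·1.8943 + -0.010914·8.2821 = 0.4716  (Pfizer)
  w_2 = 0.296654·2.2859 + -0.010914·19.6240 = 0.4640  (Disney)
  w_3 = 0.296654·-0.0534 + -0.010914·4.3132 = -0.0629  (Boeing)
Σw_i=1.0000  μᵀw=0.1440
σ²=wᵀΣw=λ₁·μ_p+λ₂ = 0.296654·0.144 + -0.010914 = 0.031804 ≈ 0.0318

0.0318


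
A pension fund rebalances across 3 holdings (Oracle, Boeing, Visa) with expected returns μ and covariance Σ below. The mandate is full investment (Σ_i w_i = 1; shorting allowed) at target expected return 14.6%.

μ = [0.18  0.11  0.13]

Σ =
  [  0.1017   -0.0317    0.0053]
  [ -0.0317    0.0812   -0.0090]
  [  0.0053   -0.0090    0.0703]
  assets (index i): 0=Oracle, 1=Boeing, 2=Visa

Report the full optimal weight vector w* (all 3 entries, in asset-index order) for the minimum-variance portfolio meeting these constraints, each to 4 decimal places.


0.4441  0.3103  0.2456

g=Σ⁻¹μ = [2.4561  2.5339  1.9884]
h=Σ⁻¹𝟙 = [15.2529  20.0029  15.6356]
a=μᵀg=0.979331  b=𝟙ᵀg=6.978488  c=𝟙ᵀh=50.891535  D=ac−b²=1.140342
λ₁=(c·0.146−b)/D = (50.891535·0.146−6.978488)/1.140342 = 0.396088
λ₂=(a−b·0.146)/D = (0.979331−6.978488·0.146)/1.140342 = -0.034664
w* = 0.396088·g + -0.034664·h:
  w_0 = 0.396088·2.4561 + -0.034664·15.2529 = 0.4441  (Oracle)
  w_1 = 0.396088·2.5339 + -0.034664·20.0029 = 0.3103  (Boeing)
  w_2 = 0.396088·1.9884 + -0.034664·15.6356 = 0.2456  (Visa)
Σw_i=1.0000  μᵀw=0.1460
σ²=wᵀΣw=λ₁·μ_p+λ₂ = 0.396088·0.146 + -0.034664 = 0.023165 ≈ 0.0232


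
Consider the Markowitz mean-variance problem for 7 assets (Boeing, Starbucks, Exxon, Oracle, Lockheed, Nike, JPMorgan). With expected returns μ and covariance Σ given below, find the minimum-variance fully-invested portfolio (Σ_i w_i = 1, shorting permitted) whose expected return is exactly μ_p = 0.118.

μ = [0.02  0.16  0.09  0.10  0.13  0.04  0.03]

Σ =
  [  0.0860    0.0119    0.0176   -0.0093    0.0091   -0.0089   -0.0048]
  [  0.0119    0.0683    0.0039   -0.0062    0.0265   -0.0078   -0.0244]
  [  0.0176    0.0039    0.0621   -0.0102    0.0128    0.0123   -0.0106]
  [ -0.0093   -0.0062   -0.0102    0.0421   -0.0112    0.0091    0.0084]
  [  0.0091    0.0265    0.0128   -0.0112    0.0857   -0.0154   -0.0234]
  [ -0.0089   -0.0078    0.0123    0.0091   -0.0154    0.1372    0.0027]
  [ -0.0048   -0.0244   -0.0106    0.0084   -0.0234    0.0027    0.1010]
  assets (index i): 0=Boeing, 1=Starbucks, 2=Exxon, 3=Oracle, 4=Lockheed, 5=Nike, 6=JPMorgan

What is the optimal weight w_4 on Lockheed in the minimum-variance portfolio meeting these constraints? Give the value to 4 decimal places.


0.1319

p=Σ⁻¹μ = [-0.1802  2.4891  1.7663  3.2080  1.2508  0.1691  1.0936]
q=Σ⁻¹𝟙 = [9.5903  16.4363  16.3100  31.0089  12.7783  6.4408  16.2487]
a=μᵀp=1.076592  b=𝟙ᵀp=9.796683  c=𝟙ᵀq=108.813341  D=ac−b²=21.172553
λ₁=(c·0.118−b)/D = (108.813341·0.118−9.796683)/21.172553 = 0.143738
λ₂=(a−b·0.118)/D = (1.076592−9.796683·0.118)/21.172553 = -0.003751
w* = 0.143738·p + -0.003751·q:
  w_0 = 0.143738·-0.1802 + -0.003751·9.5903 = -0.0619  (Boeing)
  w_1 = 0.143738·2.4891 + -0.003751·16.4363 = 0.2961  (Starbucks)
  w_2 = 0.143738·1.7663 + -0.003751·16.3100 = 0.1927  (Exxon)
  w_3 = 0.143738·3.2080 + -0.003751·31.0089 = 0.3448  (Oracle)
  w_4 = 0.143738·1.2508 + -0.003751·12.7783 = 0.1319  (Lockheed)
  w_5 = 0.143738·0.1691 + -0.003751·6.4408 = 0.0001  (Nike)
  w_6 = 0.143738·1.0936 + -0.003751·16.2487 = 0.0962  (JPMorgan)
Σw_i=1.0000  μᵀw=0.1180
σ²=wᵀΣw=λ₁·μ_p+λ₂ = 0.143738·0.118 + -0.003751 = 0.013210 ≈ 0.0132


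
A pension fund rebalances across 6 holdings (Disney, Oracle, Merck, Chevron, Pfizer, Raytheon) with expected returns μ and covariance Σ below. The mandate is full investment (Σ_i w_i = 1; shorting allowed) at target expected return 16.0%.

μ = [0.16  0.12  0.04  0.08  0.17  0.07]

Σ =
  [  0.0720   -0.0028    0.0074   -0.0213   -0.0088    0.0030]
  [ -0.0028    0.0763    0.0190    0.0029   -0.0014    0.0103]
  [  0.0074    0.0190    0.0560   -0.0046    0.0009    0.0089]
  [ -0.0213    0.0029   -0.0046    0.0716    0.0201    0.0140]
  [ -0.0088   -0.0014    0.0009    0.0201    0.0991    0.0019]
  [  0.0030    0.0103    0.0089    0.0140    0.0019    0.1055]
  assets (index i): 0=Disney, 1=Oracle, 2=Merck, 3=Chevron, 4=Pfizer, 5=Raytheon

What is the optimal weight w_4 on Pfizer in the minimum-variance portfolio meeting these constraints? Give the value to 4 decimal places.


u=Σ⁻¹μ = [2.9157  1.6762  -0.1887  1.3803  1.7156  0.2188]
v=Σ⁻¹𝟙 = [18.7350  9.5392  12.6601  16.7450  8.2902  4.5752]
a=μᵀu=1.077500  b=𝟙ᵀu=7.717911  c=𝟙ᵀv=70.544696  D=ac−b²=16.445733
λ₁=(c·0.160−b)/D = (70.544696·0.160−7.717911)/16.445733 = 0.217031
λ₂=(a−b·0.160)/D = (1.077500−7.717911·0.160)/16.445733 = -0.009569
w* = 0.217031·u + -0.009569·v:
  w_0 = 0.217031·2.9157 + -0.009569·18.7350 = 0.4535  (Disney)
  w_1 = 0.217031·1.6762 + -0.009569·9.5392 = 0.2725  (Oracle)
  w_2 = 0.217031·-0.1887 + -0.009569·12.6601 = -0.1621  (Merck)
  w_3 = 0.217031·1.3803 + -0.009569·16.7450 = 0.1393  (Chevron)
  w_4 = 0.217031·1.7156 + -0.009569·8.2902 = 0.2930  (Pfizer)
  w_5 = 0.217031·0.2188 + -0.009569·4.5752 = 0.0037  (Raytheon)
Σw_i=1.0000  μᵀw=0.1600
σ²=wᵀΣw=λ₁·μ_p+λ₂ = 0.217031·0.160 + -0.009569 = 0.025156 ≈ 0.0252

0.2930


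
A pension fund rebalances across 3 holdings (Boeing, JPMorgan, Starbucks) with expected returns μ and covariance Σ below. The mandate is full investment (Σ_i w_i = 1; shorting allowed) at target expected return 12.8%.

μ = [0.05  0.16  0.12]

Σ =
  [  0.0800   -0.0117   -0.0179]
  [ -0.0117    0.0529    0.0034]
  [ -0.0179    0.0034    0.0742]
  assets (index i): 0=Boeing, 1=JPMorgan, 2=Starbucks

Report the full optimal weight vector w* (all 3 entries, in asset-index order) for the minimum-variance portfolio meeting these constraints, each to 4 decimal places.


u=Σ⁻¹μ = [1.5090  3.2405  1.8328]
v=Σ⁻¹𝟙 = [19.5821  22.1300  17.1870]
a=μᵀu=0.813871  b=𝟙ᵀu=6.582342  c=𝟙ᵀv=58.899094  D=ac−b²=4.609042
λ₁=(c·0.128−b)/D = (58.899094·0.128−6.582342)/4.609042 = 0.207579
λ₂=(a−b·0.128)/D = (0.813871−6.582342·0.128)/4.609042 = -0.006220
w* = 0.207579·u + -0.006220·v:
  w_0 = 0.207579·1.5090 + -0.006220·19.5821 = 0.1914  (Boeing)
  w_1 = 0.207579·3.2405 + -0.006220·22.1300 = 0.5350  (JPMorgan)
  w_2 = 0.207579·1.8328 + -0.006220·17.1870 = 0.2735  (Starbucks)
Σw_i=1.0000  μᵀw=0.1280
σ²=wᵀΣw=λ₁·μ_p+λ₂ = 0.207579·0.128 + -0.006220 = 0.020350 ≈ 0.0204

0.1914  0.5350  0.2735


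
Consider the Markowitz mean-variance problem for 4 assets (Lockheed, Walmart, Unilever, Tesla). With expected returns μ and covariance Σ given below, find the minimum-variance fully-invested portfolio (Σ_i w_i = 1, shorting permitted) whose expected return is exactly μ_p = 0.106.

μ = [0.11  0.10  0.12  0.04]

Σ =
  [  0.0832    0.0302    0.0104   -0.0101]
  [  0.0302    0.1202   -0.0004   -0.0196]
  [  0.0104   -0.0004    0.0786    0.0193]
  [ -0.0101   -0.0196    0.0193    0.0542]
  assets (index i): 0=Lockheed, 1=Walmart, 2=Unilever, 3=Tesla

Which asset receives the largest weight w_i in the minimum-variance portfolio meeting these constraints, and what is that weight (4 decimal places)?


Unilever (0.4218)

p=Σ⁻¹μ = [1.0052  0.7055  1.2136  0.7483]
q=Σ⁻¹𝟙 = [10.5359  9.2116  6.0763  21.5809]
a=μᵀp=0.356676  b=𝟙ᵀp=3.672501  c=𝟙ᵀq=47.404712  D=ac−b²=3.420846
λ₁=(c·0.106−b)/D = (47.404712·0.106−3.672501)/3.420846 = 0.395340
λ₂=(a−b·0.106)/D = (0.356676−3.672501·0.106)/3.420846 = -0.009533
w* = 0.395340·p + -0.009533·q:
  w_0 = 0.395340·1.0052 + -0.009533·10.5359 = 0.2970  (Lockheed)
  w_1 = 0.395340·0.7055 + -0.009533·9.2116 = 0.1911  (Walmart)
  w_2 = 0.395340·1.2136 + -0.009533·6.0763 = 0.4218  (Unilever)
  w_3 = 0.395340·0.7483 + -0.009533·21.5809 = 0.0901  (Tesla)
Σw_i=1.0000  μᵀw=0.1060
σ²=wᵀΣw=λ₁·μ_p+λ₂ = 0.395340·0.106 + -0.009533 = 0.032374 ≈ 0.0324


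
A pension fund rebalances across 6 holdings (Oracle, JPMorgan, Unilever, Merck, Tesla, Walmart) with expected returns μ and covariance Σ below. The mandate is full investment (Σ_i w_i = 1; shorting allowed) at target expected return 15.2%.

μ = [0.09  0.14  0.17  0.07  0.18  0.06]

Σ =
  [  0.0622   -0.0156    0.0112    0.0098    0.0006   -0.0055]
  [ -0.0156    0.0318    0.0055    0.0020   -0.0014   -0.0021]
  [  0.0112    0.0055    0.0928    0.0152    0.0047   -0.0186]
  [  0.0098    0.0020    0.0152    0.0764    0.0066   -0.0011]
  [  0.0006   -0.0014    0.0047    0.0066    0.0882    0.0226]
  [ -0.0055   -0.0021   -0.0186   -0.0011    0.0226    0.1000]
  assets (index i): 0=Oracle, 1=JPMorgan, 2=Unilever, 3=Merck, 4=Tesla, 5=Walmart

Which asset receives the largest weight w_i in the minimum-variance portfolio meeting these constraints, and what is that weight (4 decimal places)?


p=Σ⁻¹μ = [2.6775  5.6315  1.2084  0.0326  1.8742  0.6671]
q=Σ⁻¹𝟙 = [25.8764  43.8173  5.8577  6.9320  8.0300  11.6944]
a=μᵀp=1.614492  b=𝟙ᵀp=12.091407  c=𝟙ᵀq=102.207763  D=ac−b²=18.811477
λ₁=(c·0.152−b)/D = (102.207763·0.152−12.091407)/18.811477 = 0.183089
λ₂=(a−b·0.152)/D = (1.614492−12.091407·0.152)/18.811477 = -0.011876
w* = 0.183089·p + -0.011876·q:
  w_0 = 0.183089·2.6775 + -0.011876·25.8764 = 0.1829  (Oracle)
  w_1 = 0.183089·5.6315 + -0.011876·43.8173 = 0.5107  (JPMorgan)
  w_2 = 0.183089·1.2084 + -0.011876·5.8577 = 0.1517  (Unilever)
  w_3 = 0.183089·0.0326 + -0.011876·6.9320 = -0.0763  (Merck)
  w_4 = 0.183089·1.8742 + -0.011876·8.0300 = 0.2478  (Tesla)
  w_5 = 0.183089·0.6671 + -0.011876·11.6944 = -0.0167  (Walmart)
Σw_i=1.0000  μᵀw=0.1520
σ²=wᵀΣw=λ₁·μ_p+λ₂ = 0.183089·0.152 + -0.011876 = 0.015954 ≈ 0.0160

JPMorgan (0.5107)


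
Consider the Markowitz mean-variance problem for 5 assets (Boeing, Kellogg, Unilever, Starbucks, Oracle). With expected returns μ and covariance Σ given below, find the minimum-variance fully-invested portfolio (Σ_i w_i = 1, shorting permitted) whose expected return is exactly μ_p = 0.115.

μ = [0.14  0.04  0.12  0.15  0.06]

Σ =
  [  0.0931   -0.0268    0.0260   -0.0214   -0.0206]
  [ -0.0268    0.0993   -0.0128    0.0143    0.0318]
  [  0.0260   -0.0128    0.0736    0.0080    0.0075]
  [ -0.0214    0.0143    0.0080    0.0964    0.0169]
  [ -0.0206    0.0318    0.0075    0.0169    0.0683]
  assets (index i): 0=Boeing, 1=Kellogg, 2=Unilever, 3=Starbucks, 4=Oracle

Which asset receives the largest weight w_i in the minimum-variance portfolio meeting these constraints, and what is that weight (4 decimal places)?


Boeing (0.3306)

x=Σ⁻¹μ = [2.0098  0.5666  0.7586  1.7308  0.7093]
y=Σ⁻¹𝟙 = [16.5053  10.3435  7.3044  9.8705  11.5592]
a=μᵀx=0.697249  b=𝟙ᵀx=5.775124  c=𝟙ᵀy=55.582769  D=ac−b²=5.402971
λ₁=(c·0.115−b)/D = (55.582769·0.115−5.775124)/5.402971 = 0.114177
λ₂=(a−b·0.115)/D = (0.697249−5.775124·0.115)/5.402971 = 0.006128
w* = 0.114177·x + 0.006128·y:
  w_0 = 0.114177·2.0098 + 0.006128·16.5053 = 0.3306  (Boeing)
  w_1 = 0.114177·0.5666 + 0.006128·10.3435 = 0.1281  (Kellogg)
  w_2 = 0.114177·0.7586 + 0.006128·7.3044 = 0.1314  (Unilever)
  w_3 = 0.114177·1.7308 + 0.006128·9.8705 = 0.2581  (Starbucks)
  w_4 = 0.114177·0.7093 + 0.006128·11.5592 = 0.1518  (Oracle)
Σw_i=1.0000  μᵀw=0.1150
σ²=wᵀΣw=λ₁·μ_p+λ₂ = 0.114177·0.115 + 0.006128 = 0.019258 ≈ 0.0193


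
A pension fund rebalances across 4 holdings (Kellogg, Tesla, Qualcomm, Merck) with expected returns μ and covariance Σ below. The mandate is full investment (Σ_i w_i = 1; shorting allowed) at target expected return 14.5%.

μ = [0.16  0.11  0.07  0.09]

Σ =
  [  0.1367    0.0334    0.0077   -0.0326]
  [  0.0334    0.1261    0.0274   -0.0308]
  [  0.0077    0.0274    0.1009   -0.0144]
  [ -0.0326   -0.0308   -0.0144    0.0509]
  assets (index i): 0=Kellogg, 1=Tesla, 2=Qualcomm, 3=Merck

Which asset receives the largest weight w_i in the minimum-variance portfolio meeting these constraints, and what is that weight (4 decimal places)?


g=Σ⁻¹μ = [1.7513  1.1706  0.7875  3.8210]
h=Σ⁻¹𝟙 = [12.9749  11.3262  11.2678  37.9977]
a=μᵀg=0.807988  b=𝟙ᵀg=7.530408  c=𝟙ᵀh=73.566635  D=ac−b²=2.733954
λ₁=(c·0.145−b)/D = (73.566635·0.145−7.530408)/2.733954 = 1.147333
λ₂=(a−b·0.145)/D = (0.807988−7.530408·0.145)/2.733954 = -0.103850
w* = 1.147333·g + -0.103850·h:
  w_0 = 1.147333·1.7513 + -0.103850·12.9749 = 0.6619  (Kellogg)
  w_1 = 1.147333·1.1706 + -0.103850·11.3262 = 0.1669  (Tesla)
  w_2 = 1.147333·0.7875 + -0.103850·11.2678 = -0.2666  (Qualcomm)
  w_3 = 1.147333·3.8210 + -0.103850·37.9977 = 0.4379  (Merck)
Σw_i=1.0000  μᵀw=0.1450
σ²=wᵀΣw=λ₁·μ_p+λ₂ = 1.147333·0.145 + -0.103850 = 0.062513 ≈ 0.0625

Kellogg (0.6619)


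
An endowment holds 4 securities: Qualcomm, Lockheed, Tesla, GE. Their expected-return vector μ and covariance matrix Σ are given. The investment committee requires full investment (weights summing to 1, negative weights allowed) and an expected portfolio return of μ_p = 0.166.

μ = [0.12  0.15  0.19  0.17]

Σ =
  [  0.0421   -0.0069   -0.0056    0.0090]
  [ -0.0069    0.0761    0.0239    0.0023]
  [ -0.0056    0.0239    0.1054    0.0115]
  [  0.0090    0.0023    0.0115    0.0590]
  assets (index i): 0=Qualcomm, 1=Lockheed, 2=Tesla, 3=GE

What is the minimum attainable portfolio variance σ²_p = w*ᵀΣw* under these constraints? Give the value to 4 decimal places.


0.0274

g=Σ⁻¹μ = [2.8608  1.7498  1.3268  2.1181]
h=Σ⁻¹𝟙 = [24.3009  12.9256  6.5983  11.4522]
a=μᵀg=1.217935  b=𝟙ᵀg=8.055504  c=𝟙ᵀh=55.277014  D=ac−b²=2.432677
λ₁=(c·0.166−b)/D = (55.277014·0.166−8.055504)/2.432677 = 0.460596
λ₂=(a−b·0.166)/D = (1.217935−8.055504·0.166)/2.432677 = -0.049032
w* = 0.460596·g + -0.049032·h:
  w_0 = 0.460596·2.8608 + -0.049032·24.3009 = 0.1262  (Qualcomm)
  w_1 = 0.460596·1.7498 + -0.049032·12.9256 = 0.1722  (Lockheed)
  w_2 = 0.460596·1.3268 + -0.049032·6.5983 = 0.2876  (Tesla)
  w_3 = 0.460596·2.1181 + -0.049032·11.4522 = 0.4141  (GE)
Σw_i=1.0000  μᵀw=0.1660
σ²=wᵀΣw=λ₁·μ_p+λ₂ = 0.460596·0.166 + -0.049032 = 0.027427 ≈ 0.0274


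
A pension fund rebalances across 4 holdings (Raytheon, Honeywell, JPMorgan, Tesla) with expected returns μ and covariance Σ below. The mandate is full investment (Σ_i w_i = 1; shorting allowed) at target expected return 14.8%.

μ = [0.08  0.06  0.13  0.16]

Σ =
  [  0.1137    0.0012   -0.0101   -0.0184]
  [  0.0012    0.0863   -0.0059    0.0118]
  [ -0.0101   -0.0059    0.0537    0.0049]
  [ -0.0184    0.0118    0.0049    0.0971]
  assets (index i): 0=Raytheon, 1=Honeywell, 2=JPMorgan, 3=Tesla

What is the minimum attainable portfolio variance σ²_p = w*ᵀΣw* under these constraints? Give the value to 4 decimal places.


g=Σ⁻¹μ = [1.1947  0.6256  2.5620  1.6689]
h=Σ⁻¹𝟙 = [12.2033  11.4839  21.2534  10.1430]
a=μᵀg=0.733186  b=𝟙ᵀg=6.051122  c=𝟙ᵀh=55.083610  D=ac−b²=3.770468
λ₁=(c·0.148−b)/D = (55.083610·0.148−6.051122)/3.770468 = 0.557292
λ₂=(a−b·0.148)/D = (0.733186−6.051122·0.148)/3.770468 = -0.043066
w* = 0.557292·g + -0.043066·h:
  w_0 = 0.557292·1.1947 + -0.043066·12.2033 = 0.1402  (Raytheon)
  w_1 = 0.557292·0.6256 + -0.043066·11.4839 = -0.1459  (Honeywell)
  w_2 = 0.557292·2.5620 + -0.043066·21.2534 = 0.5125  (JPMorgan)
  w_3 = 0.557292·1.6689 + -0.043066·10.1430 = 0.4932  (Tesla)
Σw_i=1.0000  μᵀw=0.1480
σ²=wᵀΣw=λ₁·μ_p+λ₂ = 0.557292·0.148 + -0.043066 = 0.039413 ≈ 0.0394

0.0394


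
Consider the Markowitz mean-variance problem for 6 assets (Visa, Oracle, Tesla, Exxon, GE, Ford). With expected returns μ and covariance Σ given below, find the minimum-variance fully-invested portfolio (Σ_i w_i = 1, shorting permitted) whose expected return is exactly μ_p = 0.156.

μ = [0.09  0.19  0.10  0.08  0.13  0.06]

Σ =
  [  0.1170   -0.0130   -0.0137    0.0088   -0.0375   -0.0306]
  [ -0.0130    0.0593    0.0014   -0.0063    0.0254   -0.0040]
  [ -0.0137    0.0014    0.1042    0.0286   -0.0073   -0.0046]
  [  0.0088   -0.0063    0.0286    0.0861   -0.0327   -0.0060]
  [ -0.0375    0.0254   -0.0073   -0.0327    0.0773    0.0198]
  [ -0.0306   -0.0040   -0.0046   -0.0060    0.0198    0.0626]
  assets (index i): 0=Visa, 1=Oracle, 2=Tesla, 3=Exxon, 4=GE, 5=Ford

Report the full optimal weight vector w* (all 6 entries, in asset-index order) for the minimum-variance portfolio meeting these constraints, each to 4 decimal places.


x=Σ⁻¹μ = [2.2458  3.0938  1.0306  1.4730  2.0046  1.8368]
y=Σ⁻¹𝟙 = [23.2851  16.2629  10.4295  16.4890  20.6474  24.2119]
a=μᵀx=1.381647  b=𝟙ᵀx=11.684567  c=𝟙ᵀy=111.325939  D=ac−b²=17.284091
λ₁=(c·0.156−b)/D = (111.325939·0.156−11.684567)/17.284091 = 0.328758
λ₂=(a−b·0.156)/D = (1.381647−11.684567·0.156)/17.284091 = -0.025523
w* = 0.328758·x + -0.025523·y:
  w_0 = 0.328758·2.2458 + -0.025523·23.2851 = 0.1440  (Visa)
  w_1 = 0.328758·3.0938 + -0.025523·16.2629 = 0.6020  (Oracle)
  w_2 = 0.328758·1.0306 + -0.025523·10.4295 = 0.0726  (Tesla)
  w_3 = 0.328758·1.4730 + -0.025523·16.4890 = 0.0634  (Exxon)
  w_4 = 0.328758·2.0046 + -0.025523·20.6474 = 0.1320  (GE)
  w_5 = 0.328758·1.8368 + -0.025523·24.2119 = -0.0141  (Ford)
Σw_i=1.0000  μᵀw=0.1560
σ²=wᵀΣw=λ₁·μ_p+λ₂ = 0.328758·0.156 + -0.025523 = 0.025763 ≈ 0.0258

0.1440  0.6020  0.0726  0.0634  0.1320  -0.0141


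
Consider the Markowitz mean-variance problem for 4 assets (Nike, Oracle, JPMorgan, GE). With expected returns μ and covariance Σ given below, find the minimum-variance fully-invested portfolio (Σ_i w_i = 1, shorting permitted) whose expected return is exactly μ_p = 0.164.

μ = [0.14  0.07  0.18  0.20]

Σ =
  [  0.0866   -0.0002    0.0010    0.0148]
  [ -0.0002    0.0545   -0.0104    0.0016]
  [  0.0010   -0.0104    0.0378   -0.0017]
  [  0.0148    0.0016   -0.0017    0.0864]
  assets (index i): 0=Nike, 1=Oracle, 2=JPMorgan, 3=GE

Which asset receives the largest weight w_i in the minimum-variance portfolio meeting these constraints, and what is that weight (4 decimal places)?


JPMorgan (0.5215)

g=Σ⁻¹μ = [1.1869  2.2652  5.4516  2.1768]
h=Σ⁻¹𝟙 = [9.4830  24.4569  33.3897  10.1537]
a=μᵀg=1.741383  b=𝟙ᵀg=11.080498  c=𝟙ᵀh=77.483367  D=ac−b²=12.150767
λ₁=(c·0.164−b)/D = (77.483367·0.164−11.080498)/12.150767 = 0.133882
λ₂=(a−b·0.164)/D = (1.741383−11.080498·0.164)/12.150767 = -0.006240
w* = 0.133882·g + -0.006240·h:
  w_0 = 0.133882·1.1869 + -0.006240·9.4830 = 0.0997  (Nike)
  w_1 = 0.133882·2.2652 + -0.006240·24.4569 = 0.1507  (Oracle)
  w_2 = 0.133882·5.4516 + -0.006240·33.3897 = 0.5215  (JPMorgan)
  w_3 = 0.133882·2.1768 + -0.006240·10.1537 = 0.2281  (GE)
Σw_i=1.0000  μᵀw=0.1640
σ²=wᵀΣw=λ₁·μ_p+λ₂ = 0.133882·0.164 + -0.006240 = 0.015717 ≈ 0.0157


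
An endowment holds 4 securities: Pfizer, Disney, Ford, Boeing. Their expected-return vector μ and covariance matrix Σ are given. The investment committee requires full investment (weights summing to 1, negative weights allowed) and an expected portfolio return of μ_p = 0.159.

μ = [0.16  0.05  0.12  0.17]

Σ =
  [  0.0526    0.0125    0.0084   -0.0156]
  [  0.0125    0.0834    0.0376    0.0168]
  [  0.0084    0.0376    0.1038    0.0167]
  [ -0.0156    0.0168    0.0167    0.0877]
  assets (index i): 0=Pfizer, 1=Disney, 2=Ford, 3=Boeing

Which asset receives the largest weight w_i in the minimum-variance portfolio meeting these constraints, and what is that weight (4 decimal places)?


p=Σ⁻¹μ = [3.9177  -0.8473  0.7178  2.6609]
q=Σ⁻¹𝟙 = [21.3911  4.1434  4.2120  13.6117]
a=μᵀp=1.122968  b=𝟙ᵀp=6.449177  c=𝟙ᵀq=43.358243  D=ac−b²=7.098050
λ₁=(c·0.159−b)/D = (43.358243·0.159−6.449177)/7.098050 = 0.062663
λ₂=(a−b·0.159)/D = (1.122968−6.449177·0.159)/7.098050 = 0.013743
w* = 0.062663·p + 0.013743·q:
  w_0 = 0.062663·3.9177 + 0.013743·21.3911 = 0.5395  (Pfizer)
  w_1 = 0.062663·-0.8473 + 0.013743·4.1434 = 0.0038  (Disney)
  w_2 = 0.062663·0.7178 + 0.013743·4.2120 = 0.1029  (Ford)
  w_3 = 0.062663·2.6609 + 0.013743·13.6117 = 0.3538  (Boeing)
Σw_i=1.0000  μᵀw=0.1590
σ²=wᵀΣw=λ₁·μ_p+λ₂ = 0.062663·0.159 + 0.013743 = 0.023706 ≈ 0.0237

Pfizer (0.5395)


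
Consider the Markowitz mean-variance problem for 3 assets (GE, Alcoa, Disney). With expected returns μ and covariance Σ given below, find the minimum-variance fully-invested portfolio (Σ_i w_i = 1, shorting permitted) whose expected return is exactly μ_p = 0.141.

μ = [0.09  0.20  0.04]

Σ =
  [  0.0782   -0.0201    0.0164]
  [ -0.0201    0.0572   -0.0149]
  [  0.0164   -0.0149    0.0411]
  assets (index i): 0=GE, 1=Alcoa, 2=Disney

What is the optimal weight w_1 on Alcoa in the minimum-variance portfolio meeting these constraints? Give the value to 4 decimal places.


u=Σ⁻¹μ = [1.9569  4.6758  1.8875]
v=Σ⁻¹𝟙 = [14.3580  30.2280  29.5603]
a=μᵀu=1.186787  b=𝟙ᵀu=8.520237  c=𝟙ᵀv=74.146287  D=ac−b²=15.401410
λ₁=(c·0.141−b)/D = (74.146287·0.141−8.520237)/15.401410 = 0.125598
λ₂=(a−b·0.141)/D = (1.186787−8.520237·0.141)/15.401410 = -0.000946
w* = 0.125598·u + -0.000946·v:
  w_0 = 0.125598·1.9569 + -0.000946·14.3580 = 0.2322  (GE)
  w_1 = 0.125598·4.6758 + -0.000946·30.2280 = 0.5587  (Alcoa)
  w_2 = 0.125598·1.8875 + -0.000946·29.5603 = 0.2091  (Disney)
Σw_i=1.0000  μᵀw=0.1410
σ²=wᵀΣw=λ₁·μ_p+λ₂ = 0.125598·0.141 + -0.000946 = 0.016764 ≈ 0.0168

0.5587


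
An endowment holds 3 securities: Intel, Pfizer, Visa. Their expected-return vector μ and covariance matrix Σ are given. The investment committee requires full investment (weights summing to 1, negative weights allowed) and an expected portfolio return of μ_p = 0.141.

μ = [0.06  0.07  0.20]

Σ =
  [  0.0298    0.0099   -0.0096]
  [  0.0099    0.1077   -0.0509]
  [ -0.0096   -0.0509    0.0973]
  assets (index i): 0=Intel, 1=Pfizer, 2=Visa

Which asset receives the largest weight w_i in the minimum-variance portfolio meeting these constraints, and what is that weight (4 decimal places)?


g=Σ⁻¹μ = [2.4239  2.0081  3.3451]
h=Σ⁻¹𝟙 = [35.2607  16.6655  22.4746]
a=μᵀg=0.955027  b=𝟙ᵀg=7.777142  c=𝟙ᵀh=74.400748  D=ac−b²=10.570809
λ₁=(c·0.141−b)/D = (74.400748·0.141−7.777142)/10.570809 = 0.256685
λ₂=(a−b·0.141)/D = (0.955027−7.777142·0.141)/10.570809 = -0.013391
w* = 0.256685·g + -0.013391·h:
  w_0 = 0.256685·2.4239 + -0.013391·35.2607 = 0.1500  (Intel)
  w_1 = 0.256685·2.0081 + -0.013391·16.6655 = 0.2923  (Pfizer)
  w_2 = 0.256685·3.3451 + -0.013391·22.4746 = 0.5577  (Visa)
Σw_i=1.0000  μᵀw=0.1410
σ²=wᵀΣw=λ₁·μ_p+λ₂ = 0.256685·0.141 + -0.013391 = 0.022802 ≈ 0.0228

Visa (0.5577)


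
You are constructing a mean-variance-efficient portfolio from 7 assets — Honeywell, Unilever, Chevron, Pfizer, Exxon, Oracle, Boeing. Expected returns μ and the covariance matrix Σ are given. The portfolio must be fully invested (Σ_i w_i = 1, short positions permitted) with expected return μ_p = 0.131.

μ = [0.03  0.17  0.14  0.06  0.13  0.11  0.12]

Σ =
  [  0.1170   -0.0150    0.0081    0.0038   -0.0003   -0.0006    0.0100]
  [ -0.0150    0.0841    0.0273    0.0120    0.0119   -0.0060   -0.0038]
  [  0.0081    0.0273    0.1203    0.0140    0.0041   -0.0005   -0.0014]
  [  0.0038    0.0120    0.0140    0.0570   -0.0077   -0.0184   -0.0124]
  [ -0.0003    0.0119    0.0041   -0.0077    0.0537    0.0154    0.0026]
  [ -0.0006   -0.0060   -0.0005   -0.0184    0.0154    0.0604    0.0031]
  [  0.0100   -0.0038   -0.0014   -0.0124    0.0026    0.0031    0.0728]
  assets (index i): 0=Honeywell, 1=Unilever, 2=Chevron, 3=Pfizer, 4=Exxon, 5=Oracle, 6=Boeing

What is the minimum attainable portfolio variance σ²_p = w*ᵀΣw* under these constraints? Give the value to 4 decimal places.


0.0166

u=Σ⁻¹μ = [0.2208  1.6249  0.5404  1.8508  1.6081  2.0464  1.8839]
v=Σ⁻¹𝟙 = [7.3907  8.9480  2.4813  26.8688  13.3924  21.4670  16.4200]
a=μᵀu=1.129770  b=𝟙ᵀu=9.775161  c=𝟙ᵀv=96.968148  D=ac−b²=13.997923
λ₁=(c·0.131−b)/D = (96.968148·0.131−9.775161)/13.997923 = 0.209150
λ₂=(a−b·0.131)/D = (1.129770−9.775161·0.131)/13.997923 = -0.010771
w* = 0.209150·u + -0.010771·v:
  w_0 = 0.209150·0.2208 + -0.010771·7.3907 = -0.0334  (Honeywell)
  w_1 = 0.209150·1.6249 + -0.010771·8.9480 = 0.2435  (Unilever)
  w_2 = 0.209150·0.5404 + -0.010771·2.4813 = 0.0863  (Chevron)
  w_3 = 0.209150·1.8508 + -0.010771·26.8688 = 0.0977  (Pfizer)
  w_4 = 0.209150·1.6081 + -0.010771·13.3924 = 0.1921  (Exxon)
  w_5 = 0.209150·2.0464 + -0.010771·21.4670 = 0.1968  (Oracle)
  w_6 = 0.209150·1.8839 + -0.010771·16.4200 = 0.2172  (Boeing)
Σw_i=1.0000  μᵀw=0.1310
σ²=wᵀΣw=λ₁·μ_p+λ₂ = 0.209150·0.131 + -0.010771 = 0.016627 ≈ 0.0166
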